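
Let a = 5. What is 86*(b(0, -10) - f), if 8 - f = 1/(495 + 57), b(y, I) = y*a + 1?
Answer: -166109/276 ≈ -601.84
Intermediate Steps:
b(y, I) = 1 + 5*y (b(y, I) = y*5 + 1 = 5*y + 1 = 1 + 5*y)
f = 4415/552 (f = 8 - 1/(495 + 57) = 8 - 1/552 = 4415/552 ≈ 7.9982)
86*(b(0, -10) - f) = 86*((1 + 5*0) - 1*4415/552) = 86*((1 + 0) - 4415/552) = 86*(1 - 4415/552) = 86*(-3863/552) = -166109/276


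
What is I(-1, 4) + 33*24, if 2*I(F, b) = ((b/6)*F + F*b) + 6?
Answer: 2378/3 ≈ 792.67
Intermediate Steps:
I(F, b) = 3 + 7*F*b/12 (I(F, b) = (((b/6)*F + F*b) + 6)/2 = ((F*b/6 + F*b) + 6)/2 = (7*F*b/6 + 6)/2 = (6 + 7*F*b/6)/2 = 3 + 7*F*b/12)
I(-1, 4) + 33*24 = (3 + (7/12)*(-1)*4) + 33*24 = (3 - 7/3) + 792 = ⅔ + 792 = 2378/3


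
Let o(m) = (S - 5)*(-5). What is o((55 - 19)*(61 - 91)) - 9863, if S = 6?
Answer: -9868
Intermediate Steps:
o(m) = -5 (o(m) = (6 - 5)*(-5) = 1*(-5) = -5)
o((55 - 19)*(61 - 91)) - 9863 = -5 - 9863 = -9868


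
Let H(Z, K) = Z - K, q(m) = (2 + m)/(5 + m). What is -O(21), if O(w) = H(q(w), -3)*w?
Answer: -2121/26 ≈ -81.577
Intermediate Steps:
q(m) = (2 + m)/(5 + m)
O(w) = w*(3 + (2 + w)/(5 + w)) (O(w) = ((2 + w)/(5 + w) - 1*(-3))*w = ((2 + w)/(5 + w) + 3)*w = (3 + (2 + w)/(5 + w))*w = w*(3 + (2 + w)/(5 + w)))
-O(21) = -21*(17 + 4*21)/(5 + 21) = -21*(17 + 84)/26 = -21*101/26 = -1*2121/26 = -2121/26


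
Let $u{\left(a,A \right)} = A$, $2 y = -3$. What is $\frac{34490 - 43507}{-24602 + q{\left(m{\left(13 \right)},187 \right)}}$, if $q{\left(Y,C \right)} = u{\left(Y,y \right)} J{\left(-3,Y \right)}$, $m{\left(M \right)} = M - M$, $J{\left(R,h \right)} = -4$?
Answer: $\frac{9017}{24596} \approx 0.3666$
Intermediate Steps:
$y = - \frac{3}{2}$ ($y = \frac{1}{2} \left(-3\right) = - \frac{3}{2} \approx -1.5$)
$m{\left(M \right)} = 0$
$q{\left(Y,C \right)} = 6$ ($q{\left(Y,C \right)} = \left(- \frac{3}{2}\right) \left(-4\right) = 6$)
$\frac{34490 - 43507}{-24602 + q{\left(m{\left(13 \right)},187 \right)}} = \frac{34490 - 43507}{-24602 + 6} = - \frac{9017}{-24596} = \left(-9017\right) \left(- \frac{1}{24596}\right) = \frac{9017}{24596}$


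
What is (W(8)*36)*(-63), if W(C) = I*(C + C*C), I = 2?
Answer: -326592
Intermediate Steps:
W(C) = 2*C + 2*C² (W(C) = 2*(C + C*C) = 2*(C + C²) = 2*C + 2*C²)
(W(8)*36)*(-63) = ((2*8*(1 + 8))*36)*(-63) = ((2*8*9)*36)*(-63) = (144*36)*(-63) = 5184*(-63) = -326592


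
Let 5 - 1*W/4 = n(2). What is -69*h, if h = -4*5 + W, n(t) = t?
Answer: 552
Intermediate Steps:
W = 12 (W = 20 - 4*2 = 20 - 8 = 12)
h = -8 (h = -4*5 + 12 = -20 + 12 = -8)
-69*h = -69*(-8) = 552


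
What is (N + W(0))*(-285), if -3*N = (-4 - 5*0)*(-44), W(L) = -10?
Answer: 19570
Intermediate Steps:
N = -176/3 (N = -(-4 - 5*0)*(-44)/3 = -(-4 + 0)*(-44)/3 = -(-4)*(-44)/3 = -⅓*176 = -176/3 ≈ -58.667)
(N + W(0))*(-285) = (-176/3 - 10)*(-285) = -206/3*(-285) = 19570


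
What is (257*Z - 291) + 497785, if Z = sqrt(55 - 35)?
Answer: 497494 + 514*sqrt(5) ≈ 4.9864e+5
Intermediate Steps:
Z = 2*sqrt(5) (Z = sqrt(20) = 2*sqrt(5) ≈ 4.4721)
(257*Z - 291) + 497785 = (257*(2*sqrt(5)) - 291) + 497785 = (514*sqrt(5) - 291) + 497785 = (-291 + 514*sqrt(5)) + 497785 = 497494 + 514*sqrt(5)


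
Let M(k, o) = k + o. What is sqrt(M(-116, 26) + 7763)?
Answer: sqrt(7673) ≈ 87.596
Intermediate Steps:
sqrt(M(-116, 26) + 7763) = sqrt((-116 + 26) + 7763) = sqrt(-90 + 7763) = sqrt(7673)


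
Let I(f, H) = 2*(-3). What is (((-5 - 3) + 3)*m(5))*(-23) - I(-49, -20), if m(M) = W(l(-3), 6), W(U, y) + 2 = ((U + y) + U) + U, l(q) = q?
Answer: -569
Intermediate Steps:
I(f, H) = -6
W(U, y) = -2 + y + 3*U (W(U, y) = -2 + (((U + y) + U) + U) = -2 + ((y + 2*U) + U) = -2 + (y + 3*U) = -2 + y + 3*U)
m(M) = -5 (m(M) = -2 + 6 + 3*(-3) = -2 + 6 - 9 = -5)
(((-5 - 3) + 3)*m(5))*(-23) - I(-49, -20) = (((-5 - 3) + 3)*(-5))*(-23) - 1*(-6) = ((-8 + 3)*(-5))*(-23) + 6 = -5*(-5)*(-23) + 6 = 25*(-23) + 6 = -575 + 6 = -569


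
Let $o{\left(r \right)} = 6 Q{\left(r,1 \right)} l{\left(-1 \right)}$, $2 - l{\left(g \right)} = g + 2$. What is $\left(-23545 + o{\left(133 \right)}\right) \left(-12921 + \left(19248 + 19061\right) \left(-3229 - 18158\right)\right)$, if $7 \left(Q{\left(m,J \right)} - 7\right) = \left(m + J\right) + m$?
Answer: $\frac{133484017624176}{7} \approx 1.9069 \cdot 10^{13}$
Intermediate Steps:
$Q{\left(m,J \right)} = 7 + \frac{J}{7} + \frac{2 m}{7}$ ($Q{\left(m,J \right)} = 7 + \frac{\left(m + J\right) + m}{7} = 7 + \frac{\left(J + m\right) + m}{7} = 7 + \frac{J + 2 m}{7} = 7 + \left(\frac{J}{7} + \frac{2 m}{7}\right) = 7 + \frac{J}{7} + \frac{2 m}{7}$)
$l{\left(g \right)} = - g$ ($l{\left(g \right)} = 2 - \left(g + 2\right) = 2 - \left(2 + g\right) = - g$)
$o{\left(r \right)} = \frac{300}{7} + \frac{12 r}{7}$ ($o{\left(r \right)} = 6 \left(7 + \frac{1}{7} \cdot 1 + \frac{2 r}{7}\right) \left(\left(-1\right) \left(-1\right)\right) = 6 \left(7 + \frac{1}{7} + \frac{2 r}{7}\right) 1 = 6 \left(\frac{50}{7} + \frac{2 r}{7}\right) 1 = \left(\frac{300}{7} + \frac{12 r}{7}\right) 1 = \frac{300}{7} + \frac{12 r}{7}$)
$\left(-23545 + o{\left(133 \right)}\right) \left(-12921 + \left(19248 + 19061\right) \left(-3229 - 18158\right)\right) = \left(-23545 + \left(\frac{300}{7} + \frac{12}{7} \cdot 133\right)\right) \left(-12921 + \left(19248 + 19061\right) \left(-3229 - 18158\right)\right) = \left(-23545 + \left(\frac{300}{7} + 228\right)\right) \left(-12921 + 38309 \left(-21387\right)\right) = \left(-23545 + \frac{1896}{7}\right) \left(-12921 - 819314583\right) = \left(- \frac{162919}{7}\right) \left(-819327504\right) = \frac{133484017624176}{7}$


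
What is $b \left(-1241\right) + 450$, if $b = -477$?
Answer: $592407$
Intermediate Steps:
$b \left(-1241\right) + 450 = \left(-477\right) \left(-1241\right) + 450 = 591957 + 450 = 592407$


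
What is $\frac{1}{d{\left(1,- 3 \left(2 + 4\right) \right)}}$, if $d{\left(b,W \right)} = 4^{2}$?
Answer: $\frac{1}{16} \approx 0.0625$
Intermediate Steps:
$d{\left(b,W \right)} = 16$
$\frac{1}{d{\left(1,- 3 \left(2 + 4\right) \right)}} = \frac{1}{16}$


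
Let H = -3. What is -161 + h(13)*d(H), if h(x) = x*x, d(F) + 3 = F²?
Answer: 853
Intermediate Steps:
d(F) = -3 + F²
h(x) = x²
-161 + h(13)*d(H) = -161 + 13²*(-3 + (-3)²) = -161 + 169*(-3 + 9) = -161 + 169*6 = -161 + 1014 = 853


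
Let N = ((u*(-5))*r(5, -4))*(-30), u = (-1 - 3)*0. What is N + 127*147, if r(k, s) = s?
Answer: 18669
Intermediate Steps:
u = 0 (u = -4*0 = 0)
N = 0 (N = ((0*(-5))*(-4))*(-30) = (0*(-4))*(-30) = 0*(-30) = 0)
N + 127*147 = 0 + 127*147 = 0 + 18669 = 18669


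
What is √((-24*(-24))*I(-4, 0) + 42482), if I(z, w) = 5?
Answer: √45362 ≈ 212.98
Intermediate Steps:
√((-24*(-24))*I(-4, 0) + 42482) = √(-24*(-24)*5 + 42482) = √(576*5 + 42482) = √(2880 + 42482) = √45362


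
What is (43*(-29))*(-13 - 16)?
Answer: 36163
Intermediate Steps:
(43*(-29))*(-13 - 16) = -1247*(-29) = 36163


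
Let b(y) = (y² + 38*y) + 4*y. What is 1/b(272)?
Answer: 1/85408 ≈ 1.1709e-5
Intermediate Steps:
b(y) = y² + 42*y
1/b(272) = 1/(272*(42 + 272)) = 1/(272*314) = 1/85408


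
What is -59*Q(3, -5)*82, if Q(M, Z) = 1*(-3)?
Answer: 14514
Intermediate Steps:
Q(M, Z) = -3
-59*Q(3, -5)*82 = -59*(-3)*82 = 177*82 = 14514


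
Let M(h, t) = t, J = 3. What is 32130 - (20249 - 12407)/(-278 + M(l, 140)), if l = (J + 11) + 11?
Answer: 740297/23 ≈ 32187.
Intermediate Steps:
l = 25 (l = (3 + 11) + 11 = 14 + 11 = 25)
32130 - (20249 - 12407)/(-278 + M(l, 140)) = 32130 - (20249 - 12407)/(-278 + 140) = 32130 - 7842/(-138) = 32130 - 7842*(-1)/138 = 32130 - 1*(-1307/23) = 32130 + 1307/23 = 740297/23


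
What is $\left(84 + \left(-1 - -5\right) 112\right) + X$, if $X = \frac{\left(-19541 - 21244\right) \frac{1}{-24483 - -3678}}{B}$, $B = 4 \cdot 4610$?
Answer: $\frac{13606583679}{25576280} \approx 532.0$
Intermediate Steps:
$B = 18440$
$X = \frac{2719}{25576280}$ ($X = \frac{\left(-19541 - 21244\right) \frac{1}{-24483 - -3678}}{18440} = - \frac{40785}{-24483 + 3678} \cdot \frac{1}{18440} = - \frac{40785}{-20805} \cdot \frac{1}{18440} = \left(-40785\right) \left(- \frac{1}{20805}\right) \frac{1}{18440} = \frac{2719}{1387} \cdot \frac{1}{18440} = \frac{2719}{25576280} \approx 0.00010631$)
$\left(84 + \left(-1 - -5\right) 112\right) + X = \left(84 + \left(-1 - -5\right) 112\right) + \frac{2719}{25576280} = \left(84 + \left(-1 + 5\right) 112\right) + \frac{2719}{25576280} = \left(84 + 4 \cdot 112\right) + \frac{2719}{25576280} = \left(84 + 448\right) + \frac{2719}{25576280} = 532 + \frac{2719}{25576280} = \frac{13606583679}{25576280}$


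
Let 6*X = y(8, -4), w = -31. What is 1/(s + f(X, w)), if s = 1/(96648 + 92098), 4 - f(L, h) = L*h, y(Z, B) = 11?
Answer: 283119/17223074 ≈ 0.016438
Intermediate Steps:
X = 11/6 (X = (⅙)*11 = 11/6 ≈ 1.8333)
f(L, h) = 4 - L*h
s = 1/188746 ≈ 5.2981e-6
1/(s + f(X, w)) = 1/(1/188746 + (4 - 1*11/6*(-31))) = 1/(1/188746 + (4 + 341/6)) = 1/(1/188746 + 365/6) = 1/(17223074/283119) = 283119/17223074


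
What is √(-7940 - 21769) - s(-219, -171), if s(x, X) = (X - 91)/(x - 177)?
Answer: -131/198 + 3*I*√3301 ≈ -0.66162 + 172.36*I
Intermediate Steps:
s(x, X) = (-91 + X)/(-177 + x)
√(-7940 - 21769) - s(-219, -171) = √(-7940 - 21769) - (-91 - 171)/(-177 - 219) = √(-29709) - (-262)/(-396) = 3*I*√3301 - (-1)*(-262)/396 = 3*I*√3301 - 1*131/198 = 3*I*√3301 - 131/198 = -131/198 + 3*I*√3301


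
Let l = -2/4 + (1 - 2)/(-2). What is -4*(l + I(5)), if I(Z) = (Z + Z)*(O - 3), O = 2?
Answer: 40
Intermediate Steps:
I(Z) = -2*Z (I(Z) = (Z + Z)*(2 - 3) = (2*Z)*(-1) = -2*Z)
l = 0 (l = -2*¼ - 1*(-½) = -½ + ½ = 0)
-4*(l + I(5)) = -4*(0 - 2*5) = -4*(0 - 10) = -4*(-10) = 40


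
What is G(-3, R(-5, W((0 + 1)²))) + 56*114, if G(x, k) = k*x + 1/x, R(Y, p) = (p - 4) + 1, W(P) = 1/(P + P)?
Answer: 38347/6 ≈ 6391.2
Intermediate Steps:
W(P) = 1/(2*P)
R(Y, p) = -3 + p (R(Y, p) = (-4 + p) + 1 = -3 + p)
G(x, k) = 1/x + k*x
G(-3, R(-5, W((0 + 1)²))) + 56*114 = (1/(-3) + (-3 + 1/(2*((0 + 1)²)))*(-3)) + 56*114 = (-⅓ + (-3 + 1/(2*(1²)))*(-3)) + 6384 = (-⅓ + (-3 + (½)/1)*(-3)) + 6384 = (-⅓ + (-3 + (½)*1)*(-3)) + 6384 = (-⅓ + (-3 + ½)*(-3)) + 6384 = (-⅓ - 5/2*(-3)) + 6384 = (-⅓ + 15/2) + 6384 = 43/6 + 6384 = 38347/6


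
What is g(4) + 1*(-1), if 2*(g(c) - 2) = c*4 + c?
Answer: 11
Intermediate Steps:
g(c) = 2 + 5*c/2 (g(c) = 2 + (c*4 + c)/2 = 2 + (4*c + c)/2 = 2 + (5*c)/2 = 2 + 5*c/2)
g(4) + 1*(-1) = (2 + (5/2)*4) + 1*(-1) = (2 + 10) - 1 = 12 - 1 = 11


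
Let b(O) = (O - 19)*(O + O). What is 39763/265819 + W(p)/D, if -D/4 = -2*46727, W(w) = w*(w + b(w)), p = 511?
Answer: 68384623298123/99367395304 ≈ 688.20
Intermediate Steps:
b(O) = 2*O*(-19 + O) (b(O) = (-19 + O)*(2*O) = 2*O*(-19 + O))
W(w) = w*(w + 2*w*(-19 + w))
D = 373816 (D = -(-8)*46727 = -4*(-93454) = 373816)
39763/265819 + W(p)/D = 39763/265819 + (511²*(-37 + 2*511))/373816 = 39763*(1/265819) + (261121*(-37 + 1022))*(1/373816) = 39763/265819 + (261121*985)*(1/373816) = 39763/265819 + 257204185*(1/373816) = 39763/265819 + 257204185/373816 = 68384623298123/99367395304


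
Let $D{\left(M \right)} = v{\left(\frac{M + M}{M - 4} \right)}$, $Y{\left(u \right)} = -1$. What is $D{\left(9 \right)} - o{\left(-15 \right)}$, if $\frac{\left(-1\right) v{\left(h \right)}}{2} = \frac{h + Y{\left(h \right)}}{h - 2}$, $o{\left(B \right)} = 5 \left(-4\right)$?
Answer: $\frac{67}{4} \approx 16.75$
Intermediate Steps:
$o{\left(B \right)} = -20$
$v{\left(h \right)} = - \frac{2 \left(-1 + h\right)}{-2 + h}$ ($v{\left(h \right)} = - 2 \frac{h - 1}{h - 2} = - 2 \frac{-1 + h}{-2 + h} = - \frac{2 \left(-1 + h\right)}{-2 + h}$)
$D{\left(M \right)} = \frac{2 \left(1 - \frac{2 M}{-4 + M}\right)}{-2 + \frac{2 M}{-4 + M}}$ ($D{\left(M \right)} = \frac{2 \left(1 - \frac{M + M}{M - 4}\right)}{-2 + \frac{M + M}{M - 4}} = \frac{2 \left(1 - \frac{2 M}{-4 + M}\right)}{-2 + \frac{2 M}{-4 + M}}$)
$D{\left(9 \right)} - o{\left(-15 \right)} = \left(-1 - \frac{9}{4}\right) - -20 = \left(-1 - \frac{9}{4}\right) + 20 = - \frac{13}{4} + 20 = \frac{67}{4}$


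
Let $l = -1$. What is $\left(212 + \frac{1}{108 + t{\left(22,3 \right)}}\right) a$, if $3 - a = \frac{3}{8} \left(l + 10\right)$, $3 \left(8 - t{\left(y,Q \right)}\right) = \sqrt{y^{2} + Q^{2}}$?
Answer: $- \frac{330654}{4159} - \frac{9 \sqrt{493}}{964888} \approx -79.503$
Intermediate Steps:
$t{\left(y,Q \right)} = 8 - \frac{\sqrt{Q^{2} + y^{2}}}{3}$ ($t{\left(y,Q \right)} = 8 - \frac{\sqrt{y^{2} + Q^{2}}}{3} = 8 - \frac{\sqrt{Q^{2} + y^{2}}}{3}$)
$a = - \frac{3}{8}$ ($a = 3 - \frac{3}{8} \left(-1 + 10\right) = 3 - 3 \cdot \frac{1}{8} \cdot 9 = 3 - \frac{3}{8} \cdot 9 = 3 - \frac{27}{8} = - \frac{3}{8} \approx -0.375$)
$\left(212 + \frac{1}{108 + t{\left(22,3 \right)}}\right) a = \left(212 + \frac{1}{108 + \left(8 - \frac{\sqrt{3^{2} + 22^{2}}}{3}\right)}\right) \left(- \frac{3}{8}\right) = \left(212 + \frac{1}{108 + \left(8 - \frac{\sqrt{9 + 484}}{3}\right)}\right) \left(- \frac{3}{8}\right) = \left(212 + \frac{1}{108 + \left(8 - \frac{\sqrt{493}}{3}\right)}\right) \left(- \frac{3}{8}\right) = \left(212 + \frac{1}{116 - \frac{\sqrt{493}}{3}}\right) \left(- \frac{3}{8}\right) = - \frac{159}{2} - \frac{3}{8 \left(116 - \frac{\sqrt{493}}{3}\right)}$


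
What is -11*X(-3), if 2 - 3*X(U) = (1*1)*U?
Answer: -55/3 ≈ -18.333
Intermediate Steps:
X(U) = ⅔ - U/3 (X(U) = ⅔ - 1*1*U/3 = ⅔ - U/3)
-11*X(-3) = -11*(⅔ - ⅓*(-3)) = -11*(⅔ + 1) = -11*5/3 = -55/3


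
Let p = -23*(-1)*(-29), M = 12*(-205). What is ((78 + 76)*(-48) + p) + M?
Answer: -10519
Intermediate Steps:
M = -2460
p = -667 (p = 23*(-29) = -667)
((78 + 76)*(-48) + p) + M = ((78 + 76)*(-48) - 667) - 2460 = (154*(-48) - 667) - 2460 = (-7392 - 667) - 2460 = -8059 - 2460 = -10519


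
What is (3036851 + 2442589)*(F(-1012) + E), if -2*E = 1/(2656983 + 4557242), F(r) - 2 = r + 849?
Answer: -1272863200242744/1442845 ≈ -8.8219e+8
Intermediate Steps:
F(r) = 851 + r (F(r) = 2 + (r + 849) = 2 + (849 + r) = 851 + r)
E = -1/14428450 (E = -1/(2*(2656983 + 4557242)) = -1/2/7214225 = -1/2*1/7214225 = -1/14428450 ≈ -6.9307e-8)
(3036851 + 2442589)*(F(-1012) + E) = (3036851 + 2442589)*((851 - 1012) - 1/14428450) = 5479440*(-161 - 1/14428450) = 5479440*(-2322980451/14428450) = -1272863200242744/1442845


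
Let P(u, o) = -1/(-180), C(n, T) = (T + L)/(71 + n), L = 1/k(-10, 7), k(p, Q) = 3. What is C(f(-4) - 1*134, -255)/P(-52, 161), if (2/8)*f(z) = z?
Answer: 45840/79 ≈ 580.25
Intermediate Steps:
f(z) = 4*z
L = ⅓ (L = 1/3 = ⅓ ≈ 0.33333)
C(n, T) = (⅓ + T)/(71 + n) (C(n, T) = (T + ⅓)/(71 + n) = (⅓ + T)/(71 + n))
P(u, o) = 1/180 (P(u, o) = -1*(-1/180) = 1/180)
C(f(-4) - 1*134, -255)/P(-52, 161) = ((⅓ - 255)/(71 + (4*(-4) - 1*134)))/(1/180) = (-764/3/(71 + (-16 - 134)))*180 = (-764/3/(71 - 150))*180 = (-764/3/(-79))*180 = -1/79*(-764/3)*180 = (764/237)*180 = 45840/79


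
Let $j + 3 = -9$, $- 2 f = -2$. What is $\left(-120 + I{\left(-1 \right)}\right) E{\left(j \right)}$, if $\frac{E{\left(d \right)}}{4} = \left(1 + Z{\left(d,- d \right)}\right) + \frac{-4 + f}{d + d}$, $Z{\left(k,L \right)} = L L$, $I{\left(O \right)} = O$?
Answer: $- \frac{140481}{2} \approx -70241.0$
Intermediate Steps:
$f = 1$ ($f = \left(- \frac{1}{2}\right) \left(-2\right) = 1$)
$j = -12$ ($j = -3 - 9 = -12$)
$Z{\left(k,L \right)} = L^{2}$
$E{\left(d \right)} = 4 - \frac{6}{d} + 4 d^{2}$ ($E{\left(d \right)} = 4 \left(\left(1 + \left(- d\right)^{2}\right) + \frac{-4 + 1}{d + d}\right) = 4 \left(\left(1 + d^{2}\right) - \frac{3}{2 d}\right) = 4 \left(1 + d^{2} - \frac{3}{2 d}\right) = 4 - \frac{6}{d} + 4 d^{2}$)
$\left(-120 + I{\left(-1 \right)}\right) E{\left(j \right)} = \left(-120 - 1\right) \left(4 - \frac{6}{-12} + 4 \left(-12\right)^{2}\right) = - 121 \left(4 - - \frac{1}{2} + 4 \cdot 144\right) = - 121 \left(4 + \frac{1}{2} + 576\right) = \left(-121\right) \frac{1161}{2} = - \frac{140481}{2}$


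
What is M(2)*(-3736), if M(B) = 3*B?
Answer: -22416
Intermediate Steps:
M(2)*(-3736) = (3*2)*(-3736) = 6*(-3736) = -22416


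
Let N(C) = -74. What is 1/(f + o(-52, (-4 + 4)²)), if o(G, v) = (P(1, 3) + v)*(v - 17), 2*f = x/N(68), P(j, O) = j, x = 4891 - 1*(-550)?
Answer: -148/7957 ≈ -0.018600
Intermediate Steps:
x = 5441 (x = 4891 + 550 = 5441)
f = -5441/148 (f = (5441/(-74))/2 = (5441*(-1/74))/2 = (½)*(-5441/74) = -5441/148 ≈ -36.763)
o(G, v) = (1 + v)*(-17 + v) (o(G, v) = (1 + v)*(v - 17) = (1 + v)*(-17 + v))
1/(f + o(-52, (-4 + 4)²)) = 1/(-5441/148 + (-17 + ((-4 + 4)²)² - 16*(-4 + 4)²)) = 1/(-5441/148 + (-17 + (0²)² - 16*0²)) = 1/(-5441/148 + (-17 + 0² - 16*0)) = 1/(-5441/148 + (-17 + 0 + 0)) = 1/(-5441/148 - 17) = 1/(-7957/148) = -148/7957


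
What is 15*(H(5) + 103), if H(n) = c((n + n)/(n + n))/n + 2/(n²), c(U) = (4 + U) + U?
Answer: 7821/5 ≈ 1564.2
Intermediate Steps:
c(U) = 4 + 2*U
H(n) = 2/n² + 6/n (H(n) = (4 + 2*((n + n)/(n + n)))/n + 2/(n²) = (4 + 2*((2*n)/((2*n))))/n + 2/n² = (4 + 2*((2*n)*(1/(2*n))))/n + 2/n² = (4 + 2*1)/n + 2/n² = (4 + 2)/n + 2/n² = 6/n + 2/n² = 2/n² + 6/n)
15*(H(5) + 103) = 15*(2*(1 + 3*5)/5² + 103) = 15*(2*(1/25)*(1 + 15) + 103) = 15*(2*(1/25)*16 + 103) = 15*(32/25 + 103) = 15*(2607/25) = 7821/5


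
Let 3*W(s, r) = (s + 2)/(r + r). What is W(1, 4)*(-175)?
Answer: -175/8 ≈ -21.875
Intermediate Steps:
W(s, r) = (2 + s)/(6*r) (W(s, r) = ((s + 2)/(r + r))/3 = ((2 + s)/((2*r)))/3 = ((2 + s)*(1/(2*r)))/3 = ((2 + s)/(2*r))/3 = (2 + s)/(6*r))
W(1, 4)*(-175) = ((⅙)*(2 + 1)/4)*(-175) = ((⅙)*(¼)*3)*(-175) = (⅛)*(-175) = -175/8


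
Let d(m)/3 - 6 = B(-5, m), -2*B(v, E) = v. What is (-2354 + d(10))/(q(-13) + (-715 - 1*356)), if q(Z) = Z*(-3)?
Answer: 4657/2064 ≈ 2.2563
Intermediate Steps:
B(v, E) = -v/2
q(Z) = -3*Z
d(m) = 51/2 (d(m) = 18 + 3*(-1/2*(-5)) = 18 + 3*(5/2) = 18 + 15/2 = 51/2)
(-2354 + d(10))/(q(-13) + (-715 - 1*356)) = (-2354 + 51/2)/(-3*(-13) + (-715 - 1*356)) = -4657/(2*(39 + (-715 - 356))) = -4657/(2*(39 - 1071)) = -4657/2/(-1032) = -4657/2*(-1/1032) = 4657/2064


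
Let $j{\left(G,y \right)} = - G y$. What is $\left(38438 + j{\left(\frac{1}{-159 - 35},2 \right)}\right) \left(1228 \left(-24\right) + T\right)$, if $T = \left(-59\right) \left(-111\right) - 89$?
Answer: $- \frac{85799942844}{97} \approx -8.8454 \cdot 10^{8}$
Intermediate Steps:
$T = 6460$ ($T = 6549 - 89 = 6460$)
$j{\left(G,y \right)} = - G y$
$\left(38438 + j{\left(\frac{1}{-159 - 35},2 \right)}\right) \left(1228 \left(-24\right) + T\right) = \left(38438 - \frac{1}{-159 - 35} \cdot 2\right) \left(1228 \left(-24\right) + 6460\right) = \left(38438 - \frac{1}{-194} \cdot 2\right) \left(-29472 + 6460\right) = \left(38438 - \left(- \frac{1}{194}\right) 2\right) \left(-23012\right) = \left(38438 + \frac{1}{97}\right) \left(-23012\right) = \frac{3728487}{97} \left(-23012\right) = - \frac{85799942844}{97}$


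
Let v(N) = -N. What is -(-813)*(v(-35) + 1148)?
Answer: 961779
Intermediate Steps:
-(-813)*(v(-35) + 1148) = -(-813)*(-1*(-35) + 1148) = -(-813)*(35 + 1148) = -(-813)*1183 = -1*(-961779) = 961779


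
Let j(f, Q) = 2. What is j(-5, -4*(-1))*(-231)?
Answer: -462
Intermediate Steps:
j(-5, -4*(-1))*(-231) = 2*(-231) = -462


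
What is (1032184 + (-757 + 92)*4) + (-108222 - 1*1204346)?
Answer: -283044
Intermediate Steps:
(1032184 + (-757 + 92)*4) + (-108222 - 1*1204346) = (1032184 - 665*4) + (-108222 - 1204346) = (1032184 - 2660) - 1312568 = 1029524 - 1312568 = -283044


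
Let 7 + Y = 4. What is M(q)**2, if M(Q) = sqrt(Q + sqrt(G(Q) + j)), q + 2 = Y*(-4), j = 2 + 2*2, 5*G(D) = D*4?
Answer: 10 + sqrt(14) ≈ 13.742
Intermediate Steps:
G(D) = 4*D/5 (G(D) = (D*4)/5 = (4*D)/5 = 4*D/5)
Y = -3 (Y = -7 + 4 = -3)
j = 6 (j = 2 + 4 = 6)
q = 10 (q = -2 - 3*(-4) = -2 + 12 = 10)
M(Q) = sqrt(Q + sqrt(6 + 4*Q/5)) (M(Q) = sqrt(Q + sqrt(4*Q/5 + 6)) = sqrt(Q + sqrt(6 + 4*Q/5)))
M(q)**2 = (sqrt(25*10 + 5*sqrt(10)*sqrt(15 + 2*10))/5)**2 = (sqrt(250 + 5*sqrt(10)*sqrt(15 + 20))/5)**2 = (sqrt(250 + 5*sqrt(10)*sqrt(35))/5)**2 = (sqrt(250 + 25*sqrt(14))/5)**2 = 10 + sqrt(14)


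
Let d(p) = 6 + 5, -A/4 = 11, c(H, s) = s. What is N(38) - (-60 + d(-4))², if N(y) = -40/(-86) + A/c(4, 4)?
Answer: -103696/43 ≈ -2411.5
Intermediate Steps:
A = -44 (A = -4*11 = -44)
d(p) = 11
N(y) = -453/43 (N(y) = -40/(-86) - 44/4 = -40*(-1/86) - 44*¼ = 20/43 - 11 = -453/43)
N(38) - (-60 + d(-4))² = -453/43 - (-60 + 11)² = -453/43 - 1*(-49)² = -453/43 - 1*2401 = -453/43 - 2401 = -103696/43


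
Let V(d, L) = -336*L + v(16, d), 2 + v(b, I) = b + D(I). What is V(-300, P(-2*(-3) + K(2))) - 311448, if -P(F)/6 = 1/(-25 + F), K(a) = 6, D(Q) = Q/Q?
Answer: -4050645/13 ≈ -3.1159e+5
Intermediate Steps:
D(Q) = 1
v(b, I) = -1 + b (v(b, I) = -2 + (b + 1) = -2 + (1 + b) = -1 + b)
P(F) = -6/(-25 + F)
V(d, L) = 15 - 336*L (V(d, L) = -336*L + (-1 + 16) = -336*L + 15 = 15 - 336*L)
V(-300, P(-2*(-3) + K(2))) - 311448 = (15 - (-2016)/(-25 + (-2*(-3) + 6))) - 311448 = (15 - (-2016)/(-25 + (6 + 6))) - 311448 = (15 - (-2016)/(-25 + 12)) - 311448 = (15 - (-2016)/(-13)) - 311448 = (15 - (-2016)*(-1)/13) - 311448 = (15 - 336*6/13) - 311448 = (15 - 2016/13) - 311448 = -1821/13 - 311448 = -4050645/13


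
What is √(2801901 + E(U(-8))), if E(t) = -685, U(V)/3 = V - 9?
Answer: 8*√43769 ≈ 1673.7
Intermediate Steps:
U(V) = -27 + 3*V (U(V) = 3*(V - 9) = 3*(-9 + V) = -27 + 3*V)
√(2801901 + E(U(-8))) = √(2801901 - 685) = √2801216 = 8*√43769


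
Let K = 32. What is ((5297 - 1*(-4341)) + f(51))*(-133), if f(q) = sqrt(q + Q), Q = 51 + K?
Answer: -1281854 - 133*sqrt(134) ≈ -1.2834e+6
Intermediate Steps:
Q = 83 (Q = 51 + 32 = 83)
f(q) = sqrt(83 + q) (f(q) = sqrt(q + 83) = sqrt(83 + q))
((5297 - 1*(-4341)) + f(51))*(-133) = ((5297 - 1*(-4341)) + sqrt(83 + 51))*(-133) = ((5297 + 4341) + sqrt(134))*(-133) = (9638 + sqrt(134))*(-133) = -1281854 - 133*sqrt(134)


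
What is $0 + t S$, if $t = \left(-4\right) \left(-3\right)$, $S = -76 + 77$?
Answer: $12$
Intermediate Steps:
$S = 1$
$t = 12$
$0 + t S = 0 + 12 \cdot 1 = 0 + 12 = 12$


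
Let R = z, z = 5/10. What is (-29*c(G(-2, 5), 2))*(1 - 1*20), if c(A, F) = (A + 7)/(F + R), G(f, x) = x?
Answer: 13224/5 ≈ 2644.8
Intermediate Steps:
z = 1/2 (z = 5*(1/10) = 1/2 ≈ 0.50000)
R = 1/2 ≈ 0.50000
c(A, F) = (7 + A)/(1/2 + F) (c(A, F) = (A + 7)/(F + 1/2) = (7 + A)/(1/2 + F))
(-29*c(G(-2, 5), 2))*(1 - 1*20) = (-58*(7 + 5)/(1 + 2*2))*(1 - 1*20) = (-58*12/(1 + 4))*(1 - 20) = -58*12/5*(-19) = -29*24/5*(-19) = -696/5*(-19) = 13224/5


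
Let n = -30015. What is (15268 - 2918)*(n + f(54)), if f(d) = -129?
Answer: -372278400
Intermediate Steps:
(15268 - 2918)*(n + f(54)) = (15268 - 2918)*(-30015 - 129) = 12350*(-30144) = -372278400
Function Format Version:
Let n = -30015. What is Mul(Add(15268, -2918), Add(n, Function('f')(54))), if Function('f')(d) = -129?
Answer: -372278400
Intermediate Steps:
Mul(Add(15268, -2918), Add(n, Function('f')(54))) = Mul(Add(15268, -2918), Add(-30015, -129)) = Mul(12350, -30144) = -372278400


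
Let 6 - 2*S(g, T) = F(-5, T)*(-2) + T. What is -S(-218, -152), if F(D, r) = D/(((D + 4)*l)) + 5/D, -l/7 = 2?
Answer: -1087/14 ≈ -77.643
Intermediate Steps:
l = -14 (l = -7*2 = -14)
F(D, r) = 5/D + D/(-56 - 14*D) (F(D, r) = D/(((D + 4)*(-14))) + 5/D = D/(((4 + D)*(-14))) + 5/D = D/(-56 - 14*D) + 5/D = 5/D + D/(-56 - 14*D))
S(g, T) = 23/14 - T/2 (S(g, T) = 3 - (((1/14)*(280 - 1*(-5)² + 70*(-5))/(-5*(4 - 5)))*(-2) + T)/2 = 3 - (((1/14)*(-⅕)*(280 - 1*25 - 350)/(-1))*(-2) + T)/2 = 3 - (((1/14)*(-⅕)*(-1)*(280 - 25 - 350))*(-2) + T)/2 = 3 - (((1/14)*(-⅕)*(-1)*(-95))*(-2) + T)/2 = 3 - (-19/14*(-2) + T)/2 = 3 - (19/7 + T)/2 = 3 + (-19/14 - T/2) = 23/14 - T/2)
-S(-218, -152) = -(23/14 - ½*(-152)) = -(23/14 + 76) = -1*1087/14 = -1087/14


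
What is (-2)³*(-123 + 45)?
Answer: 624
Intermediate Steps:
(-2)³*(-123 + 45) = -8*(-78) = 624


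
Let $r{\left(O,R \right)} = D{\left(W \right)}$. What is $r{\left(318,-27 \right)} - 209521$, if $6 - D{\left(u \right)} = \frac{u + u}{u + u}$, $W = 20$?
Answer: $-209516$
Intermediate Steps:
$D{\left(u \right)} = 5$ ($D{\left(u \right)} = 6 - \frac{u + u}{u + u} = 6 - \frac{2 u}{2 u} = 6 - 2 u \frac{1}{2 u} = 6 - 1 = 5$)
$r{\left(O,R \right)} = 5$
$r{\left(318,-27 \right)} - 209521 = 5 - 209521 = -209516$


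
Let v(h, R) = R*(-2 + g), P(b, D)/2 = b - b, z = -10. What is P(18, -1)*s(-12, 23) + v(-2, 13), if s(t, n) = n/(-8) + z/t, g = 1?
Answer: -13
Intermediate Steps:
P(b, D) = 0 (P(b, D) = 2*(b - b) = 2*0 = 0)
v(h, R) = -R (v(h, R) = R*(-2 + 1) = R*(-1) = -R)
s(t, n) = -10/t - n/8 (s(t, n) = n/(-8) - 10/t = n*(-1/8) - 10/t = -n/8 - 10/t = -10/t - n/8)
P(18, -1)*s(-12, 23) + v(-2, 13) = 0*(-10/(-12) - 1/8*23) - 1*13 = 0*(-10*(-1/12) - 23/8) - 13 = 0*(5/6 - 23/8) - 13 = 0*(-49/24) - 13 = 0 - 13 = -13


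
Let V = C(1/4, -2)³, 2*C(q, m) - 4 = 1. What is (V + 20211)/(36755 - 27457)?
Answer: 161813/74384 ≈ 2.1754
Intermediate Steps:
C(q, m) = 5/2 (C(q, m) = 2 + (½)*1 = 2 + ½ = 5/2)
V = 125/8 (V = (5/2)³ = 125/8 ≈ 15.625)
(V + 20211)/(36755 - 27457) = (125/8 + 20211)/(36755 - 27457) = (161813/8)/9298 = (161813/8)*(1/9298) = 161813/74384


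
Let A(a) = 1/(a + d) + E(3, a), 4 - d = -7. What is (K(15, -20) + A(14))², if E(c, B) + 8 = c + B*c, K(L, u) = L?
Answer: 1692601/625 ≈ 2708.2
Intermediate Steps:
d = 11 (d = 4 - 1*(-7) = 4 + 7 = 11)
E(c, B) = -8 + c + B*c (E(c, B) = -8 + (c + B*c) = -8 + c + B*c)
A(a) = -5 + 1/(11 + a) + 3*a (A(a) = 1/(a + 11) + (-8 + 3 + a*3) = 1/(11 + a) + (-8 + 3 + 3*a) = 1/(11 + a) + (-5 + 3*a) = -5 + 1/(11 + a) + 3*a)
(K(15, -20) + A(14))² = (15 + (-54 + 3*14² + 28*14)/(11 + 14))² = (15 + (-54 + 3*196 + 392)/25)² = (15 + (-54 + 588 + 392)/25)² = (15 + (1/25)*926)² = (15 + 926/25)² = (1301/25)² = 1692601/625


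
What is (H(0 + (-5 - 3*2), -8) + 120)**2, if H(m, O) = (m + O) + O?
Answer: 8649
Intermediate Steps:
H(m, O) = m + 2*O (H(m, O) = (O + m) + O = m + 2*O)
(H(0 + (-5 - 3*2), -8) + 120)**2 = (((0 + (-5 - 3*2)) + 2*(-8)) + 120)**2 = (((0 + (-5 - 1*6)) - 16) + 120)**2 = (((0 + (-5 - 6)) - 16) + 120)**2 = (((0 - 11) - 16) + 120)**2 = ((-11 - 16) + 120)**2 = (-27 + 120)**2 = 93**2 = 8649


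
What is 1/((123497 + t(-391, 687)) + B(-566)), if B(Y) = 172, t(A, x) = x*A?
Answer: -1/144948 ≈ -6.8990e-6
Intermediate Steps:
t(A, x) = A*x
1/((123497 + t(-391, 687)) + B(-566)) = 1/((123497 - 391*687) + 172) = 1/((123497 - 268617) + 172) = 1/(-145120 + 172) = 1/(-144948) = -1/144948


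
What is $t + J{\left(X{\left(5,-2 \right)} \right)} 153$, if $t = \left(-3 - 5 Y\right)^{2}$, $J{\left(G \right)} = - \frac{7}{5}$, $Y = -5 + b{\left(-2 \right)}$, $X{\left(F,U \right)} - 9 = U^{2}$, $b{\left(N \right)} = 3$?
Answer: $- \frac{826}{5} \approx -165.2$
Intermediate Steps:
$X{\left(F,U \right)} = 9 + U^{2}$
$Y = -2$ ($Y = -5 + 3 = -2$)
$J{\left(G \right)} = - \frac{7}{5}$ ($J{\left(G \right)} = \left(-7\right) \frac{1}{5} = - \frac{7}{5}$)
$t = 49$ ($t = \left(-3 - -10\right)^{2} = \left(-3 + 10\right)^{2} = 7^{2} = 49$)
$t + J{\left(X{\left(5,-2 \right)} \right)} 153 = 49 - \frac{1071}{5} = - \frac{826}{5}$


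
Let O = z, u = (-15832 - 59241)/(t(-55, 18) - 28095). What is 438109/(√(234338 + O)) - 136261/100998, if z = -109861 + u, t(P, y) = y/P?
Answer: -136261/100998 + 438109*√297229564651758018/192351341926 ≈ 1240.4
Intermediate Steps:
u = 4129015/1545243 (u = (-15832 - 59241)/(18/(-55) - 28095) = -75073/(18*(-1/55) - 28095) = -75073/(-18/55 - 28095) = -75073/(-1545243/55) = -75073*(-55/1545243) = 4129015/1545243 ≈ 2.6721)
z = -169757812208/1545243 (z = -109861 + 4129015/1545243 = -169757812208/1545243 ≈ -1.0986e+5)
O = -169757812208/1545243 ≈ -1.0986e+5
438109/(√(234338 + O)) - 136261/100998 = 438109/(√(234338 - 169757812208/1545243)) - 136261/100998 = 438109/(√(192351341926/1545243)) - 136261*1/100998 = 438109/((√297229564651758018/1545243)) - 136261/100998 = 438109*(√297229564651758018/192351341926) - 136261/100998 = 438109*√297229564651758018/192351341926 - 136261/100998 = -136261/100998 + 438109*√297229564651758018/192351341926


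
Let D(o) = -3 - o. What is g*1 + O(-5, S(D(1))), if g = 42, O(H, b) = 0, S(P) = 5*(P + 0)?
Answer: 42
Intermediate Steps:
S(P) = 5*P
g*1 + O(-5, S(D(1))) = 42*1 + 0 = 42 + 0 = 42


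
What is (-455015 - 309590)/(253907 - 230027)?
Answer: -152921/4776 ≈ -32.019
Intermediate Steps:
(-455015 - 309590)/(253907 - 230027) = -764605/23880 = -764605*1/23880 = -152921/4776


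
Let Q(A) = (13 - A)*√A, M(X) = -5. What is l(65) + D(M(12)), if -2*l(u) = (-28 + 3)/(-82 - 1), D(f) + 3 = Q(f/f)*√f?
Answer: -523/166 + 12*I*√5 ≈ -3.1506 + 26.833*I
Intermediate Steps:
Q(A) = √A*(13 - A)
D(f) = -3 + 12*√f (D(f) = -3 + (√(f/f)*(13 - f/f))*√f = -3 + (√1*(13 - 1*1))*√f = -3 + (1*(13 - 1))*√f = -3 + (1*12)*√f = -3 + 12*√f)
l(u) = -25/166 (l(u) = -(-28 + 3)/(2*(-82 - 1)) = -(-25)/(2*(-83)) = -(-25)*(-1)/(2*83) = -½*25/83 = -25/166)
l(65) + D(M(12)) = -25/166 + (-3 + 12*√(-5)) = -25/166 + (-3 + 12*(I*√5)) = -25/166 + (-3 + 12*I*√5) = -523/166 + 12*I*√5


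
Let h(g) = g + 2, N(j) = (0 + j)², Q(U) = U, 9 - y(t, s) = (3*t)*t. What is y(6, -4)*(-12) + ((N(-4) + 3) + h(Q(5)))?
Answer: 1214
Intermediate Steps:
y(t, s) = 9 - 3*t² (y(t, s) = 9 - 3*t*t = 9 - 3*t²)
N(j) = j²
h(g) = 2 + g
y(6, -4)*(-12) + ((N(-4) + 3) + h(Q(5))) = (9 - 3*6²)*(-12) + (((-4)² + 3) + (2 + 5)) = (9 - 3*36)*(-12) + ((16 + 3) + 7) = (9 - 108)*(-12) + (19 + 7) = -99*(-12) + 26 = 1188 + 26 = 1214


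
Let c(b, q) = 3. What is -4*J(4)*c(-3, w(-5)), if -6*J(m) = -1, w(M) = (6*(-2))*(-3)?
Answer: -2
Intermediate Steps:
w(M) = 36 (w(M) = -12*(-3) = 36)
J(m) = ⅙ (J(m) = -⅙*(-1) = ⅙)
-4*J(4)*c(-3, w(-5)) = -4*(⅙)*3 = -2*3/3 = -1*2 = -2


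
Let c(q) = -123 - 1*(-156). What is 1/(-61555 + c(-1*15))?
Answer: -1/61522 ≈ -1.6254e-5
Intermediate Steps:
c(q) = 33 (c(q) = -123 + 156 = 33)
1/(-61555 + c(-1*15)) = 1/(-61555 + 33) = 1/(-61522) = -1/61522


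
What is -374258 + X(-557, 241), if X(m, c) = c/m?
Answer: -208461947/557 ≈ -3.7426e+5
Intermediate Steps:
-374258 + X(-557, 241) = -374258 + 241/(-557) = -374258 + 241*(-1/557) = -374258 - 241/557 = -208461947/557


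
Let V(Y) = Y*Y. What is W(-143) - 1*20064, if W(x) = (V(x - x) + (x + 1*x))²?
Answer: 61732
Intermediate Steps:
V(Y) = Y²
W(x) = 4*x² (W(x) = ((x - x)² + (x + 1*x))² = (0² + (x + x))² = (0 + 2*x)² = (2*x)² = 4*x²)
W(-143) - 1*20064 = 4*(-143)² - 1*20064 = 4*20449 - 20064 = 81796 - 20064 = 61732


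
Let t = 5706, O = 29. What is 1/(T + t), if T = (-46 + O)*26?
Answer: 1/5264 ≈ 0.00018997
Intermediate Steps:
T = -442 (T = (-46 + 29)*26 = -17*26 = -442)
1/(T + t) = 1/(-442 + 5706) = 1/5264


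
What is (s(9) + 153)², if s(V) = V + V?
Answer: 29241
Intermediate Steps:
s(V) = 2*V
(s(9) + 153)² = (2*9 + 153)² = (18 + 153)² = 171² = 29241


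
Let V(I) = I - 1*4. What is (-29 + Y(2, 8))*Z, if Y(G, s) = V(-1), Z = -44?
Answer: 1496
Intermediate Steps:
V(I) = -4 + I (V(I) = I - 4 = -4 + I)
Y(G, s) = -5 (Y(G, s) = -4 - 1 = -5)
(-29 + Y(2, 8))*Z = (-29 - 5)*(-44) = -34*(-44) = 1496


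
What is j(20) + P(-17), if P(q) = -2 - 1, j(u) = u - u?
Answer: -3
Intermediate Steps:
j(u) = 0
P(q) = -3
j(20) + P(-17) = 0 - 3 = -3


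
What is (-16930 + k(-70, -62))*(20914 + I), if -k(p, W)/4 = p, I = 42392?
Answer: -1054044900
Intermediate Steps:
k(p, W) = -4*p
(-16930 + k(-70, -62))*(20914 + I) = (-16930 - 4*(-70))*(20914 + 42392) = (-16930 + 280)*63306 = -16650*63306 = -1054044900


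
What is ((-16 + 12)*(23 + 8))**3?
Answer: -1906624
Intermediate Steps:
((-16 + 12)*(23 + 8))**3 = (-4*31)**3 = (-124)**3 = -1906624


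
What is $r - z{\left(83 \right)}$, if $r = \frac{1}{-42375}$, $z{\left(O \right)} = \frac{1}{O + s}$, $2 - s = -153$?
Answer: $- \frac{42613}{10085250} \approx -0.0042253$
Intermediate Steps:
$s = 155$ ($s = 2 - -153 = 2 + 153 = 155$)
$z{\left(O \right)} = \frac{1}{155 + O}$ ($z{\left(O \right)} = \frac{1}{O + 155} = \frac{1}{155 + O}$)
$r = - \frac{1}{42375} \approx -2.3599 \cdot 10^{-5}$
$r - z{\left(83 \right)} = - \frac{1}{42375} - \frac{1}{155 + 83} = - \frac{1}{42375} - \frac{1}{238} = - \frac{42613}{10085250}$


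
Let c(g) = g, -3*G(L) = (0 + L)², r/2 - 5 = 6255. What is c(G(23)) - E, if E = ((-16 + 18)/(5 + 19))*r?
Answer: -3659/3 ≈ -1219.7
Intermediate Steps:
r = 12520 (r = 10 + 2*6255 = 10 + 12510 = 12520)
G(L) = -L²/3 (G(L) = -(0 + L)²/3 = -L²/3)
E = 3130/3 (E = ((-16 + 18)/(5 + 19))*12520 = (2/24)*12520 = (2*(1/24))*12520 = (1/12)*12520 = 3130/3 ≈ 1043.3)
c(G(23)) - E = -⅓*23² - 1*3130/3 = -⅓*529 - 3130/3 = -529/3 - 3130/3 = -3659/3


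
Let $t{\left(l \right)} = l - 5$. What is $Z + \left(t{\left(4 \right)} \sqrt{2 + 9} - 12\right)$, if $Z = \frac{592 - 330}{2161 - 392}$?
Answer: $- \frac{20966}{1769} - \sqrt{11} \approx -15.169$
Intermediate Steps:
$t{\left(l \right)} = -5 + l$
$Z = \frac{262}{1769} \approx 0.14811$
$Z + \left(t{\left(4 \right)} \sqrt{2 + 9} - 12\right) = \frac{262}{1769} - \left(12 - \left(-5 + 4\right) \sqrt{2 + 9}\right) = \frac{262}{1769} - \left(12 + \sqrt{11}\right) = - \frac{20966}{1769} - \sqrt{11}$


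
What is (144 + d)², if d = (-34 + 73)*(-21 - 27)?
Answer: 2985984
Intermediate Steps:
d = -1872 (d = 39*(-48) = -1872)
(144 + d)² = (144 - 1872)² = (-1728)² = 2985984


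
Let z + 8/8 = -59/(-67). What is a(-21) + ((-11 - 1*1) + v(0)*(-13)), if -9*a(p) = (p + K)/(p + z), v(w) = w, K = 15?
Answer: -51074/4245 ≈ -12.032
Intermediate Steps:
z = -8/67 (z = -1 - 59/(-67) = -1 - 59*(-1/67) = -1 + 59/67 = -8/67 ≈ -0.11940)
a(p) = -(15 + p)/(9*(-8/67 + p)) (a(p) = -(p + 15)/(9*(p - 8/67)) = -(15 + p)/(9*(-8/67 + p)))
a(-21) + ((-11 - 1*1) + v(0)*(-13)) = 67*(-15 - 1*(-21))/(9*(-8 + 67*(-21))) + ((-11 - 1*1) + 0*(-13)) = 67*(-15 + 21)/(9*(-8 - 1407)) + ((-11 - 1) + 0) = (67/9)*6/(-1415) + (-12 + 0) = (67/9)*(-1/1415)*6 - 12 = -134/4245 - 12 = -51074/4245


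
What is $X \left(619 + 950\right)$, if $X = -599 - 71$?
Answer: $-1051230$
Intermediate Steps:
$X = -670$
$X \left(619 + 950\right) = - 670 \left(619 + 950\right) = \left(-670\right) 1569 = -1051230$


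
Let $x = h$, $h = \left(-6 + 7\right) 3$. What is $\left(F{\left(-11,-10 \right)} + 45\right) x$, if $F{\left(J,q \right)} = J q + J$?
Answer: $432$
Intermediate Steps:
$F{\left(J,q \right)} = J + J q$
$h = 3$ ($h = 1 \cdot 3 = 3$)
$x = 3$
$\left(F{\left(-11,-10 \right)} + 45\right) x = \left(- 11 \left(1 - 10\right) + 45\right) 3 = \left(\left(-11\right) \left(-9\right) + 45\right) 3 = \left(99 + 45\right) 3 = 144 \cdot 3 = 432$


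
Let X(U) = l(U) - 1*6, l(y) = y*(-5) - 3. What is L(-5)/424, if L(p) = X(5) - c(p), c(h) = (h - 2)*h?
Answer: -69/424 ≈ -0.16274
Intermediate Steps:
l(y) = -3 - 5*y (l(y) = -5*y - 3 = -3 - 5*y)
c(h) = h*(-2 + h) (c(h) = (-2 + h)*h = h*(-2 + h))
X(U) = -9 - 5*U (X(U) = (-3 - 5*U) - 1*6 = (-3 - 5*U) - 6 = -9 - 5*U)
L(p) = -34 - p*(-2 + p) (L(p) = (-9 - 5*5) - p*(-2 + p) = (-9 - 25) - p*(-2 + p) = -34 - p*(-2 + p))
L(-5)/424 = (-34 - 1*(-5)*(-2 - 5))/424 = (-34 - 1*(-5)*(-7))*(1/424) = (-34 - 35)*(1/424) = -69*1/424 = -69/424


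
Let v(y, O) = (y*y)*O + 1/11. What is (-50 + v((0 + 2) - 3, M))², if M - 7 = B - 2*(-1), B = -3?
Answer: 233289/121 ≈ 1928.0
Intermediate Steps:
M = 6 (M = 7 + (-3 - 2*(-1)) = 7 + (-3 + 2) = 7 - 1 = 6)
v(y, O) = 1/11 + O*y² (v(y, O) = y²*O + 1/11 = O*y² + 1/11 = 1/11 + O*y²)
(-50 + v((0 + 2) - 3, M))² = (-50 + (1/11 + 6*((0 + 2) - 3)²))² = (-50 + (1/11 + 6*(2 - 3)²))² = (-50 + (1/11 + 6*(-1)²))² = (-50 + (1/11 + 6*1))² = (-50 + (1/11 + 6))² = (-50 + 67/11)² = (-483/11)² = 233289/121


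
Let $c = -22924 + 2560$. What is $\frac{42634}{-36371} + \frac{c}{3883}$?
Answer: $- \frac{906206866}{141228593} \approx -6.4166$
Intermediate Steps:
$c = -20364$
$\frac{42634}{-36371} + \frac{c}{3883} = \frac{42634}{-36371} - \frac{20364}{3883} = 42634 \left(- \frac{1}{36371}\right) - \frac{20364}{3883} = - \frac{42634}{36371} - \frac{20364}{3883} = - \frac{906206866}{141228593}$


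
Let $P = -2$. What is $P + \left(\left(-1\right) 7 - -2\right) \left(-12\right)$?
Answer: $58$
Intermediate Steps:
$P + \left(\left(-1\right) 7 - -2\right) \left(-12\right) = -2 + \left(\left(-1\right) 7 - -2\right) \left(-12\right) = -2 + \left(-7 + 2\right) \left(-12\right) = -2 - -60 = -2 + 60 = 58$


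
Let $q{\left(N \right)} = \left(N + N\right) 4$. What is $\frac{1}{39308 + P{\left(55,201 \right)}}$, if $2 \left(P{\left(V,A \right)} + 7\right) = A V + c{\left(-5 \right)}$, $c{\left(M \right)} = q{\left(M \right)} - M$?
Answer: $\frac{1}{44811} \approx 2.2316 \cdot 10^{-5}$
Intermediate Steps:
$q{\left(N \right)} = 8 N$ ($q{\left(N \right)} = 2 N 4 = 8 N$)
$c{\left(M \right)} = 7 M$ ($c{\left(M \right)} = 8 M - M = 7 M$)
$P{\left(V,A \right)} = - \frac{49}{2} + \frac{A V}{2}$ ($P{\left(V,A \right)} = -7 + \frac{A V + 7 \left(-5\right)}{2} = -7 + \frac{A V - 35}{2} = -7 + \frac{-35 + A V}{2} = -7 + \left(- \frac{35}{2} + \frac{A V}{2}\right) = - \frac{49}{2} + \frac{A V}{2}$)
$\frac{1}{39308 + P{\left(55,201 \right)}} = \frac{1}{39308 - \left(\frac{49}{2} - \frac{11055}{2}\right)} = \frac{1}{39308 + \left(- \frac{49}{2} + \frac{11055}{2}\right)} = \frac{1}{39308 + 5503} = \frac{1}{44811}$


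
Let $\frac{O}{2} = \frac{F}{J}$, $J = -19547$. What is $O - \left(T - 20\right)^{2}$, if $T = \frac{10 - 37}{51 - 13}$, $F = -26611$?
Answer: $- \frac{12029953275}{28225868} \approx -426.2$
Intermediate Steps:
$O = \frac{53222}{19547}$ ($O = 2 \left(- \frac{26611}{-19547}\right) = 2 \left(\left(-26611\right) \left(- \frac{1}{19547}\right)\right) = 2 \cdot \frac{26611}{19547} = \frac{53222}{19547} \approx 2.7228$)
$T = - \frac{27}{38} \approx -0.71053$
$O - \left(T - 20\right)^{2} = \frac{53222}{19547} - \left(- \frac{27}{38} - 20\right)^{2} = \frac{53222}{19547} - \left(- \frac{787}{38}\right)^{2} = \frac{53222}{19547} - \frac{619369}{1444} = - \frac{12029953275}{28225868}$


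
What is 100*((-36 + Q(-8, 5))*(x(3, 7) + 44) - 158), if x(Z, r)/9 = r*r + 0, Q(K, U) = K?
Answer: -2149800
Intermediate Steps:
x(Z, r) = 9*r² (x(Z, r) = 9*(r*r + 0) = 9*(r² + 0) = 9*r²)
100*((-36 + Q(-8, 5))*(x(3, 7) + 44) - 158) = 100*((-36 - 8)*(9*7² + 44) - 158) = 100*(-44*(9*49 + 44) - 158) = 100*(-44*(441 + 44) - 158) = 100*(-44*485 - 158) = 100*(-21340 - 158) = 100*(-21498) = -2149800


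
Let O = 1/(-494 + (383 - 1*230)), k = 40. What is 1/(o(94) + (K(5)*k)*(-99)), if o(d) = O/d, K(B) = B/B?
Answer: -32054/126933841 ≈ -0.00025253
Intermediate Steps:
K(B) = 1
O = -1/341 (O = 1/(-494 + (383 - 230)) = 1/(-494 + 153) = 1/(-341) = -1/341 ≈ -0.0029326)
o(d) = -1/(341*d)
1/(o(94) + (K(5)*k)*(-99)) = 1/(-1/341/94 + (1*40)*(-99)) = 1/(-1/341*1/94 + 40*(-99)) = 1/(-1/32054 - 3960) = 1/(-126933841/32054) = -32054/126933841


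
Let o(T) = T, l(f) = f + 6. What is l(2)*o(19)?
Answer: 152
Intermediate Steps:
l(f) = 6 + f
l(2)*o(19) = (6 + 2)*19 = 8*19 = 152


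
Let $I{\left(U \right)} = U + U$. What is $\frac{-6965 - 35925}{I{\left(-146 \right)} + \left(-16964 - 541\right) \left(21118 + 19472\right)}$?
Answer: $\frac{21445}{355264121} \approx 6.0364 \cdot 10^{-5}$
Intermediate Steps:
$I{\left(U \right)} = 2 U$
$\frac{-6965 - 35925}{I{\left(-146 \right)} + \left(-16964 - 541\right) \left(21118 + 19472\right)} = \frac{-6965 - 35925}{2 \left(-146\right) + \left(-16964 - 541\right) \left(21118 + 19472\right)} = - \frac{42890}{-292 - 710527950} = - \frac{42890}{-710528242} = \left(-42890\right) \left(- \frac{1}{710528242}\right) = \frac{21445}{355264121}$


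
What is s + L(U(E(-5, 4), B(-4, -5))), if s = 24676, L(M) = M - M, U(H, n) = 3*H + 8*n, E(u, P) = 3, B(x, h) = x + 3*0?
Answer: 24676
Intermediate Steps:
B(x, h) = x (B(x, h) = x + 0 = x)
L(M) = 0
s + L(U(E(-5, 4), B(-4, -5))) = 24676 + 0 = 24676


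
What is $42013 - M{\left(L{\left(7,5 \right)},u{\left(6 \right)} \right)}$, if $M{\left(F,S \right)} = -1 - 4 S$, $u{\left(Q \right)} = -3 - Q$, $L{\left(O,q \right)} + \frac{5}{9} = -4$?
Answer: $41978$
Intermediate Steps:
$L{\left(O,q \right)} = - \frac{41}{9}$ ($L{\left(O,q \right)} = - \frac{5}{9} - 4 = - \frac{41}{9}$)
$42013 - M{\left(L{\left(7,5 \right)},u{\left(6 \right)} \right)} = 42013 - \left(-1 - 4 \left(-3 - 6\right)\right) = 42013 - \left(-1 - -36\right) = 42013 - \left(-1 + 36\right) = 42013 - 35 = 41978$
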